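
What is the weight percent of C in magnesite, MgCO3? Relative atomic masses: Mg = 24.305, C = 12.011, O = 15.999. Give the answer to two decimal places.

Formula mass = 1*24.305 + 1*12.011 + 3*15.999 = 84.313 g/mol, of which 12.011 g is C.
So C makes up 12.011/84.313 = 0.1425 of the mass, i.e. 14.25%.

14.25 wt%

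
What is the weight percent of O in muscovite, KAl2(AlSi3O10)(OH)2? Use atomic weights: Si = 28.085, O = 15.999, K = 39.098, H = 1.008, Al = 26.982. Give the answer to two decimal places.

Molar mass of KAl2(AlSi3O10)(OH)2: 1*39.098 + 3*26.982 + 3*28.085 + 12*15.999 + 2*1.008 = 398.303 g/mol.
Mass of O per formula unit: 12 × 15.999 = 191.988 g.
Weight fraction O = 191.988 / 398.303 = 0.4820.

48.20 mass %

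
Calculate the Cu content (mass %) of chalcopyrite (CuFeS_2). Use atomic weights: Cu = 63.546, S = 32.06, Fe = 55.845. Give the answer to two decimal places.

34.63 mass %

Molar mass of CuFeS_2: 1*63.546 + 1*55.845 + 2*32.06 = 183.511 g/mol.
Mass of Cu per formula unit: 1 × 63.546 = 63.546 g.
Weight fraction Cu = 63.546 / 183.511 = 0.3463.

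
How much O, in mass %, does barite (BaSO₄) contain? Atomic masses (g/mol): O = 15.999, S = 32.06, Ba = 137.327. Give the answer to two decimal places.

M(BaSO₄) = 233.383 g/mol.
O contributes 4 × 15.999 = 63.996 g per mole.
63.996/233.383 = 0.2742 → 27.42%.

27.42 mass %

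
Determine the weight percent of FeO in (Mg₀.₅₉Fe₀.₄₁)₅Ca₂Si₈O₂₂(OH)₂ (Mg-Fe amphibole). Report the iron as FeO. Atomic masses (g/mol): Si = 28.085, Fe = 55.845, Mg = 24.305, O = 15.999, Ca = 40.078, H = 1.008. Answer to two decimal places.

16.79 wt%

M((Mg₀.₅₉Fe₀.₄₁)₅Ca₂Si₈O₂₂(OH)₂) = 877.010 g/mol; M(FeO) = 71.844 g/mol.
Moles FeO per formula unit = 2.05 Fe ÷ 1 = 2.0500.
FeO fraction = (2.0500 × 71.844) / 877.010 = 147.280/877.010 = 0.1679.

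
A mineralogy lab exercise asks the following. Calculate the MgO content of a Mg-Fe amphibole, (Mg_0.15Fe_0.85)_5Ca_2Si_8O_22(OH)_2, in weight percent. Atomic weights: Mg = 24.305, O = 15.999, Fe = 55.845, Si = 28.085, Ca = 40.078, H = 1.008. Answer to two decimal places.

3.19 wt%

Molar mass of (Mg_0.15Fe_0.85)_5Ca_2Si_8O_22(OH)_2 = 0.75·24.305 + 4.25·55.845 + 2·40.078 + 8·28.085 + 24·15.999 + 2·1.008 = 946.398 g/mol.
Each formula unit contains 0.75 Mg, equivalent to 0.75/1 = 0.7500 mol MgO.
M(MgO) = 1×24.305 + 1×15.999 = 40.304 g/mol.
Mass of MgO per formula unit = 0.7500 × 40.304 = 30.228 g.
MgO wt% = 30.228 / 946.398 × 100 = 3.19%.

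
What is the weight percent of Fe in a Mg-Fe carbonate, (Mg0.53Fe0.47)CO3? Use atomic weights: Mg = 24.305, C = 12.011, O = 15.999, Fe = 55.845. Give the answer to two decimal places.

Molar mass of (Mg0.53Fe0.47)CO3: 0.53·24.305 + 0.47·55.845 + 1·12.011 + 3·15.999 = 99.137 g/mol.
Mass of Fe per formula unit: 0.47 × 55.845 = 26.247 g.
Weight fraction Fe = 26.247 / 99.137 = 0.2648.

26.48 mass %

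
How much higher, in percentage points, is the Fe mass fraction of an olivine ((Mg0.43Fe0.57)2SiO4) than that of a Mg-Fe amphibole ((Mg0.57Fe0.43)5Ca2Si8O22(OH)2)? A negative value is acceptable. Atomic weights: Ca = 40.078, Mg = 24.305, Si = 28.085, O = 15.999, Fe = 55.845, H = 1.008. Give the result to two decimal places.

22.40 percentage points

First mineral: 63.663 g Fe in 176.647 g formula = 36.04 wt% Fe.
Second mineral: 120.067 g Fe in 880.164 g formula = 13.64 wt% Fe.
36.04% − 13.64% gives a difference of 22.40 percentage points.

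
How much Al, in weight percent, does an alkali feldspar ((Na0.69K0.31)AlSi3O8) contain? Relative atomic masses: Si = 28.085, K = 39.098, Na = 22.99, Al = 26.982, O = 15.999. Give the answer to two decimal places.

10.10 weight percent

Formula mass = 0.69*22.99 + 0.31*39.098 + 1*26.982 + 3*28.085 + 8*15.999 = 267.212 g/mol, of which 26.982 g is Al.
So Al makes up 26.982/267.212 = 0.1010 of the mass, i.e. 10.10%.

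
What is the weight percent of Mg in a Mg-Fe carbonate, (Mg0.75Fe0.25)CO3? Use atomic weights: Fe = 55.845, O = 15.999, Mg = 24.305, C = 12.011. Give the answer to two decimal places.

Formula mass = 0.75*24.305 + 0.25*55.845 + 1*12.011 + 3*15.999 = 92.198 g/mol, of which 18.229 g is Mg.
So Mg makes up 18.229/92.198 = 0.1977 of the mass, i.e. 19.77%.

19.77 weight percent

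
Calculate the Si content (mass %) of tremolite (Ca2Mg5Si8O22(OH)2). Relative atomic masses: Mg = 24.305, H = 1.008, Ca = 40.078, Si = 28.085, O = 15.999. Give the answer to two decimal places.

27.66 mass %

M(Ca2Mg5Si8O22(OH)2) = 812.353 g/mol.
Si contributes 8 × 28.085 = 224.680 g per mole.
224.680/812.353 = 0.2766 → 27.66%.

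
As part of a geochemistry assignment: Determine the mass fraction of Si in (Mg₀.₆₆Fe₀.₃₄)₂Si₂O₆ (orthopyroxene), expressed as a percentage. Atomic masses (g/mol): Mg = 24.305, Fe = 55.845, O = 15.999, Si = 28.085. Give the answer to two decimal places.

Formula mass = 1.32·24.305 + 0.68·55.845 + 2·28.085 + 6·15.999 = 222.221 g/mol, of which 56.170 g is Si.
So Si makes up 56.170/222.221 = 0.2528 of the mass, i.e. 25.28%.

25.28 mass %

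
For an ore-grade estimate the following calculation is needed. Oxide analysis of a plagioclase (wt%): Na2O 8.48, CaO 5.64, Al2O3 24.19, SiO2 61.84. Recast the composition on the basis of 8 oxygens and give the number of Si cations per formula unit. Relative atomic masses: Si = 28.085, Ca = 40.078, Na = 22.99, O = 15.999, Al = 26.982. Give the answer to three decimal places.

Na2O (M=61.979): mol = 0.13682; Na = 0.27364, O = 0.13682.
CaO (M=56.077): mol = 0.10058; Ca = 0.10058, O = 0.10058.
Al2O3 (M=101.961): mol = 0.23725; Al = 0.47450, O = 0.71175.
SiO2 (M=60.083): mol = 1.02924; Si = 1.02924, O = 2.05848.
ΣO = 3.00763; factor = 8/ΣO = 2.65990.
Si apfu = 1.02924 × 2.65990 = 2.738.

2.738 Si apfu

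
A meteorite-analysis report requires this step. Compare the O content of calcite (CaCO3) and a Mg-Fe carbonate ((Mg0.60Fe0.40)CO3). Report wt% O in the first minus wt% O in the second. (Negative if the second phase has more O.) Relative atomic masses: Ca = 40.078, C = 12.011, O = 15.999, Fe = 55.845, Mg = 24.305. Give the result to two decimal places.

O in CaCO3: molar mass 100.086 g/mol; 3×15.999 = 47.997 g → 47.96 wt%.
O in (Mg0.60Fe0.40)CO3: molar mass 96.929 g/mol; 3×15.999 = 47.997 g → 49.52 wt%.
Difference = 47.96 − 49.52 = -1.56 percentage points.

-1.56 percentage points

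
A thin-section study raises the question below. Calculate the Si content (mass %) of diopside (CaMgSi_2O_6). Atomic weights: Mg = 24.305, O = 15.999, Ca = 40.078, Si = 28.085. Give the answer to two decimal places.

25.94 mass %

Molar mass of CaMgSi_2O_6: 1·40.078 + 1·24.305 + 2·28.085 + 6·15.999 = 216.547 g/mol.
Mass of Si per formula unit: 2 × 28.085 = 56.170 g.
Weight fraction Si = 56.170 / 216.547 = 0.2594.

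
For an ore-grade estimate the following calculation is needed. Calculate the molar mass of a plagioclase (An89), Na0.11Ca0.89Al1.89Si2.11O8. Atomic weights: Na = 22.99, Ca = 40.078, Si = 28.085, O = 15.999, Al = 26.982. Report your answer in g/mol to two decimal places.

M = 0.11(22.99) + 0.89(40.078) + 1.89(26.982) + 2.11(28.085) + 8(15.999)

276.45 g/mol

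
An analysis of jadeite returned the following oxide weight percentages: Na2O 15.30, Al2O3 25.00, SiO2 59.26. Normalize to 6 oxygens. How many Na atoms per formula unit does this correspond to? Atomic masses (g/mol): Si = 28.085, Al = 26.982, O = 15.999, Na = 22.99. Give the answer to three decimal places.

1.002 Na apfu

15.30 wt% Na2O ÷ 61.979 g/mol = 0.24686 mol, giving 0.49372 Na and 0.24686 O.
25.00 wt% Al2O3 ÷ 101.961 g/mol = 0.24519 mol, giving 0.49038 Al and 0.73557 O.
59.26 wt% SiO2 ÷ 60.083 g/mol = 0.98630 mol, giving 0.98630 Si and 1.97260 O.
Oxygen sums to 2.95503; scaling by 6/2.95503 = 2.03044 puts the formula on 6 O.
Na: 0.49372 × 2.03044 = 1.002 atoms per formula unit.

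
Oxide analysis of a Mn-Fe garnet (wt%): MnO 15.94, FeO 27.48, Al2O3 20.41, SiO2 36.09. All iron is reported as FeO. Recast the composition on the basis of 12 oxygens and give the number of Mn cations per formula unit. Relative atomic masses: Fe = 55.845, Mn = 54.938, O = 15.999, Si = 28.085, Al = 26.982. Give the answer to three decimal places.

15.94 wt% MnO ÷ 70.937 g/mol = 0.22471 mol, giving 0.22471 Mn and 0.22471 O.
27.48 wt% FeO ÷ 71.844 g/mol = 0.38250 mol, giving 0.38250 Fe and 0.38250 O.
20.41 wt% Al2O3 ÷ 101.961 g/mol = 0.20017 mol, giving 0.40034 Al and 0.60051 O.
36.09 wt% SiO2 ÷ 60.083 g/mol = 0.60067 mol, giving 0.60067 Si and 1.20134 O.
Oxygen sums to 2.40906; scaling by 12/2.40906 = 4.98120 puts the formula on 12 O.
Mn: 0.22471 × 4.98120 = 1.119 atoms per formula unit.

1.119 Mn apfu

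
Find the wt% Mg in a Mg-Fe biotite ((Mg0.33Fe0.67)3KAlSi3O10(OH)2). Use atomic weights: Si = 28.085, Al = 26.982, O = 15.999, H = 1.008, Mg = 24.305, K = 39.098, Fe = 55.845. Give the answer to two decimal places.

Molar mass of (Mg0.33Fe0.67)3KAlSi3O10(OH)2: 0.99×24.305 + 2.01×55.845 + 1×39.098 + 1×26.982 + 3×28.085 + 12×15.999 + 2×1.008 = 480.649 g/mol.
Mass of Mg per formula unit: 0.99 × 24.305 = 24.062 g.
Weight fraction Mg = 24.062 / 480.649 = 0.0501.

5.01 mass %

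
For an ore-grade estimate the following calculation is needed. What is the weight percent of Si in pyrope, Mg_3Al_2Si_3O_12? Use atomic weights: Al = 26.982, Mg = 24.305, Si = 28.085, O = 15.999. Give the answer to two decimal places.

M(Mg_3Al_2Si_3O_12) = 403.122 g/mol.
Si contributes 3 × 28.085 = 84.255 g per mole.
84.255/403.122 = 0.2090 → 20.90%.

20.90 weight percent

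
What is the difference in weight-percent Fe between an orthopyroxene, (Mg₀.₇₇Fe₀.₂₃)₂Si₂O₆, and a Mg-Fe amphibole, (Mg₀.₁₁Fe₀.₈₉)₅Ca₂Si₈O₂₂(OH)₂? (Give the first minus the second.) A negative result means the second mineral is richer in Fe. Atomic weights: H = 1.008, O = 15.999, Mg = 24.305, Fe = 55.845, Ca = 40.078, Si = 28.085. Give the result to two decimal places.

M((Mg₀.₇₇Fe₀.₂₃)₂Si₂O₆) = 215.282 g/mol, so wt% Fe = 25.689/215.282 × 100 = 11.93%.
M((Mg₀.₁₁Fe₀.₈₉)₅Ca₂Si₈O₂₂(OH)₂) = 952.706 g/mol, so wt% Fe = 248.510/952.706 × 100 = 26.08%.
11.93 − 26.08 = -14.15 pp.

-14.15 percentage points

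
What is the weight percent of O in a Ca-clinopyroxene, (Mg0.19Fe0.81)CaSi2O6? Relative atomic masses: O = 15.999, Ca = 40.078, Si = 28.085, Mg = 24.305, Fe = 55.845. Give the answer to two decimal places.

39.65 weight percent

M((Mg0.19Fe0.81)CaSi2O6) = 242.094 g/mol.
O contributes 6 × 15.999 = 95.994 g per mole.
95.994/242.094 = 0.3965 → 39.65%.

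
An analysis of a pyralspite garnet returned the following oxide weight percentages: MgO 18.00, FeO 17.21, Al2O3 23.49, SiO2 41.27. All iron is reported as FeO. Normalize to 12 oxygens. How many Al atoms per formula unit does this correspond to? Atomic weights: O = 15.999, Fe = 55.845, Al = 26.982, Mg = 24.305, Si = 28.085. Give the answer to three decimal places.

2.010 Al apfu

MgO: 18.00/40.304 = 0.44661 mol → 0.44661 mol Mg, 0.44661 mol O.
FeO: 17.21/71.844 = 0.23955 mol → 0.23955 mol Fe, 0.23955 mol O.
Al2O3: 23.49/101.961 = 0.23038 mol → 0.46076 mol Al, 0.69114 mol O.
SiO2: 41.27/60.083 = 0.68688 mol → 0.68688 mol Si, 1.37376 mol O.
Total oxygen = 2.75106 mol. Normalization factor = 12/2.75106 = 4.36196.
Al per 12 O = 0.46076 × 4.36196 = 2.010.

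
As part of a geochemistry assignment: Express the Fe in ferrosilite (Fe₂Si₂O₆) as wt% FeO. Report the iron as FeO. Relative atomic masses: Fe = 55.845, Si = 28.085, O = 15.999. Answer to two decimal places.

Formula mass = 263.854 g/mol.
2 Fe → 2.0000 mol FeO per formula unit; M(FeO) = 71.844, so FeO mass = 143.688 g.
143.688/263.854 × 100 = 54.46 wt%.

54.46 wt%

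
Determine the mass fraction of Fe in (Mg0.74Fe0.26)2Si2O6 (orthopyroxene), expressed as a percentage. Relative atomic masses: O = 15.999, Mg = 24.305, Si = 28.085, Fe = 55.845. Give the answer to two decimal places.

Molar mass of (Mg0.74Fe0.26)2Si2O6: 1.48×24.305 + 0.52×55.845 + 2×28.085 + 6×15.999 = 217.175 g/mol.
Mass of Fe per formula unit: 0.52 × 55.845 = 29.039 g.
Weight fraction Fe = 29.039 / 217.175 = 0.1337.

13.37 mass %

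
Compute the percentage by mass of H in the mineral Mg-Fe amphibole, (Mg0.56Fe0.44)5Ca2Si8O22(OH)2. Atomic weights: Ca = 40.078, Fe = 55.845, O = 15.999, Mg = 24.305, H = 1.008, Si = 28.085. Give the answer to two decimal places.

0.23 weight percent

Molar mass of (Mg0.56Fe0.44)5Ca2Si8O22(OH)2: 2.80·24.305 + 2.20·55.845 + 2·40.078 + 8·28.085 + 24·15.999 + 2·1.008 = 881.741 g/mol.
Mass of H per formula unit: 2 × 1.008 = 2.016 g.
Weight fraction H = 2.016 / 881.741 = 0.0023.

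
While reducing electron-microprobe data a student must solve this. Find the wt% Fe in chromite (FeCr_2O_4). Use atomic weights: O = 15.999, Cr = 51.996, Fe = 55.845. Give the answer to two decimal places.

24.95 mass %

M(FeCr_2O_4) = 223.833 g/mol.
Fe contributes 1 × 55.845 = 55.845 g per mole.
55.845/223.833 = 0.2495 → 24.95%.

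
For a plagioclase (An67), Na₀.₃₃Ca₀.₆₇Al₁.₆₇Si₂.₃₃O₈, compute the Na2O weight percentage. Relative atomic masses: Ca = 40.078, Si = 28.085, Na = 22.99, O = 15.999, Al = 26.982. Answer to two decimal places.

3.75 wt%

Formula mass = 272.929 g/mol.
0.33 Na → 0.1650 mol Na2O per formula unit; M(Na2O) = 61.979, so Na2O mass = 10.227 g.
10.227/272.929 × 100 = 3.75 wt%.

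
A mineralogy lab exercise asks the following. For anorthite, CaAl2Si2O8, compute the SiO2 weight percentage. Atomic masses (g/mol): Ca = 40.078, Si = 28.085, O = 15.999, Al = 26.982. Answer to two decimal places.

Formula mass = 278.204 g/mol.
2 Si → 2.0000 mol SiO2 per formula unit; M(SiO2) = 60.083, so SiO2 mass = 120.166 g.
120.166/278.204 × 100 = 43.19 wt%.

43.19 wt%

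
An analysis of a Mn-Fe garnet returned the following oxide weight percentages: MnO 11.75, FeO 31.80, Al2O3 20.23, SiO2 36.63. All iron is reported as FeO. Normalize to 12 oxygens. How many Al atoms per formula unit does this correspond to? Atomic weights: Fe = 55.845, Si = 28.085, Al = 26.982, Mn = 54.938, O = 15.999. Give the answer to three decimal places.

1.965 Al apfu

11.75 wt% MnO ÷ 70.937 g/mol = 0.16564 mol, giving 0.16564 Mn and 0.16564 O.
31.80 wt% FeO ÷ 71.844 g/mol = 0.44263 mol, giving 0.44263 Fe and 0.44263 O.
20.23 wt% Al2O3 ÷ 101.961 g/mol = 0.19841 mol, giving 0.39682 Al and 0.59523 O.
36.63 wt% SiO2 ÷ 60.083 g/mol = 0.60966 mol, giving 0.60966 Si and 1.21932 O.
Oxygen sums to 2.42282; scaling by 12/2.42282 = 4.95291 puts the formula on 12 O.
Al: 0.39682 × 4.95291 = 1.965 atoms per formula unit.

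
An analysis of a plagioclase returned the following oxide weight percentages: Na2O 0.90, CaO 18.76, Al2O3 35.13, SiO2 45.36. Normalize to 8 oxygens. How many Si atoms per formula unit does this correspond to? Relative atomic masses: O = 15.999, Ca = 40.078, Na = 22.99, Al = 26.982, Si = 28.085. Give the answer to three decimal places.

2.088 Si apfu

Na2O: 0.90/61.979 = 0.01452 mol → 0.02904 mol Na, 0.01452 mol O.
CaO: 18.76/56.077 = 0.33454 mol → 0.33454 mol Ca, 0.33454 mol O.
Al2O3: 35.13/101.961 = 0.34454 mol → 0.68908 mol Al, 1.03362 mol O.
SiO2: 45.36/60.083 = 0.75496 mol → 0.75496 mol Si, 1.50992 mol O.
Total oxygen = 2.89260 mol. Normalization factor = 8/2.89260 = 2.76568.
Si per 8 O = 0.75496 × 2.76568 = 2.088.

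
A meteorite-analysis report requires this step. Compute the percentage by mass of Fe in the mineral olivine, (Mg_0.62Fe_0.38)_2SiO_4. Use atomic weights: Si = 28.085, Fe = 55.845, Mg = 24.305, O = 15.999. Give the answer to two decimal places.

25.78 mass %

M((Mg_0.62Fe_0.38)_2SiO_4) = 164.661 g/mol.
Fe contributes 0.76 × 55.845 = 42.442 g per mole.
42.442/164.661 = 0.2578 → 25.78%.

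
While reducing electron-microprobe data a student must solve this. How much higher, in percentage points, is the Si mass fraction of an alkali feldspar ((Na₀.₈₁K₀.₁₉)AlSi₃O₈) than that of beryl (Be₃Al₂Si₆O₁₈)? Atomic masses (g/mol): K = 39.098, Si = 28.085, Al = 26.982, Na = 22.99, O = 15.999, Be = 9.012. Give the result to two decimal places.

M((Na₀.₈₁K₀.₁₉)AlSi₃O₈) = 265.280 g/mol, so wt% Si = 84.255/265.280 × 100 = 31.76%.
M(Be₃Al₂Si₆O₁₈) = 537.492 g/mol, so wt% Si = 168.510/537.492 × 100 = 31.35%.
31.76 − 31.35 = 0.41 pp.

0.41 percentage points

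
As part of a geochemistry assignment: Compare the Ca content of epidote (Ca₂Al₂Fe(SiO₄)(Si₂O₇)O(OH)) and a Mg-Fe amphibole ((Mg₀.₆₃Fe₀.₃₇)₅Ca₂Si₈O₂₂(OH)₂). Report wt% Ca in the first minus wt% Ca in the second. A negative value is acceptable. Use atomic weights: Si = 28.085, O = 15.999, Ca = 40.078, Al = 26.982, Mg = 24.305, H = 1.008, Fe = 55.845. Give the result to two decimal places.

M(Ca₂Al₂Fe(SiO₄)(Si₂O₇)O(OH)) = 483.215 g/mol, so wt% Ca = 80.156/483.215 × 100 = 16.59%.
M((Mg₀.₆₃Fe₀.₃₇)₅Ca₂Si₈O₂₂(OH)₂) = 870.702 g/mol, so wt% Ca = 80.156/870.702 × 100 = 9.21%.
16.59 − 9.21 = 7.38 pp.

7.38 percentage points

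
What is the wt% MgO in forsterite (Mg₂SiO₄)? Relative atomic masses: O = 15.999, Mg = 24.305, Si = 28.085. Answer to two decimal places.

57.29 wt%

Formula mass = 140.691 g/mol.
2 Mg → 2.0000 mol MgO per formula unit; M(MgO) = 40.304, so MgO mass = 80.608 g.
80.608/140.691 × 100 = 57.29 wt%.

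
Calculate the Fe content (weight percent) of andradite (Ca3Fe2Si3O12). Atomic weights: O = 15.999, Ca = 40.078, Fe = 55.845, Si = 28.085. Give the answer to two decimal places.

21.98 weight percent

Formula mass = 3·40.078 + 2·55.845 + 3·28.085 + 12·15.999 = 508.167 g/mol, of which 111.690 g is Fe.
So Fe makes up 111.690/508.167 = 0.2198 of the mass, i.e. 21.98%.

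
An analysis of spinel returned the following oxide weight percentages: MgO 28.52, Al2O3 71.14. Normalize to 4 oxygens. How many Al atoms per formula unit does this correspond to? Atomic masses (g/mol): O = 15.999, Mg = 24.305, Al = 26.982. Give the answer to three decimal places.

MgO: 28.52/40.304 = 0.70762 mol → 0.70762 mol Mg, 0.70762 mol O.
Al2O3: 71.14/101.961 = 0.69772 mol → 1.39544 mol Al, 2.09316 mol O.
Total oxygen = 2.80078 mol. Normalization factor = 4/2.80078 = 1.42817.
Al per 4 O = 1.39544 × 1.42817 = 1.993.

1.993 Al apfu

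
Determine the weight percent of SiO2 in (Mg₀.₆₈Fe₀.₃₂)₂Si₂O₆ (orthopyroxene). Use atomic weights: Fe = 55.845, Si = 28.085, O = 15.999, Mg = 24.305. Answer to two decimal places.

54.38 wt%

Formula mass = 220.960 g/mol.
2 Si → 2.0000 mol SiO2 per formula unit; M(SiO2) = 60.083, so SiO2 mass = 120.166 g.
120.166/220.960 × 100 = 54.38 wt%.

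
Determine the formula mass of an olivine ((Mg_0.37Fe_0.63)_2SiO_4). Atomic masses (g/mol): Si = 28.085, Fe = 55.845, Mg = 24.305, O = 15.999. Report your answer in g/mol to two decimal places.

180.43 g/mol

The formula mass is the sum 0.74(24.305) + 1.26(55.845) + 1(28.085) + 4(15.999).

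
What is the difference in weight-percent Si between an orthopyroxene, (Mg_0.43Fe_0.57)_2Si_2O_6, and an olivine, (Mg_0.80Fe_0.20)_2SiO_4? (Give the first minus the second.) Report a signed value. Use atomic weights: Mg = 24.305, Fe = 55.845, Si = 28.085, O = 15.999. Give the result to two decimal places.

5.41 percentage points

M((Mg_0.43Fe_0.57)_2Si_2O_6) = 236.730 g/mol, so wt% Si = 56.170/236.730 × 100 = 23.73%.
M((Mg_0.80Fe_0.20)_2SiO_4) = 153.307 g/mol, so wt% Si = 28.085/153.307 × 100 = 18.32%.
23.73 − 18.32 = 5.41 pp.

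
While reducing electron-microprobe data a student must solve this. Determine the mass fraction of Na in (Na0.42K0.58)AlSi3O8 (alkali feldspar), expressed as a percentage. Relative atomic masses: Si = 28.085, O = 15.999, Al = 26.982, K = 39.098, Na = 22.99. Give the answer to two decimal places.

M((Na0.42K0.58)AlSi3O8) = 271.562 g/mol.
Na contributes 0.42 × 22.99 = 9.656 g per mole.
9.656/271.562 = 0.0356 → 3.56%.

3.56 wt%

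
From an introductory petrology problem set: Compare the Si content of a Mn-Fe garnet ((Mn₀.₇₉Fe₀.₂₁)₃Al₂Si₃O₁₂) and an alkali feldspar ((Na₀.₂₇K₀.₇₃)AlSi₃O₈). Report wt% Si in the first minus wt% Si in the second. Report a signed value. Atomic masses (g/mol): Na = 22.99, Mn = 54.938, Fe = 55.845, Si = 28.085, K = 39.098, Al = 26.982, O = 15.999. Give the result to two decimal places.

-13.75 percentage points

M((Mn₀.₇₉Fe₀.₂₁)₃Al₂Si₃O₁₂) = 495.592 g/mol, so wt% Si = 84.255/495.592 × 100 = 17.00%.
M((Na₀.₂₇K₀.₇₃)AlSi₃O₈) = 273.978 g/mol, so wt% Si = 84.255/273.978 × 100 = 30.75%.
17.00 − 30.75 = -13.75 pp.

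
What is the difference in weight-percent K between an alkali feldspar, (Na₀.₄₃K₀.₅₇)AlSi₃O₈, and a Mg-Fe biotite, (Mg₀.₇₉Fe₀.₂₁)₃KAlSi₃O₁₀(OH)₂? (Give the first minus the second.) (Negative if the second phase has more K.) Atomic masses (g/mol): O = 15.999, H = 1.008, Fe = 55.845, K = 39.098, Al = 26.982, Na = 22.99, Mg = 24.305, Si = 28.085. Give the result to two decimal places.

K in (Na₀.₄₃K₀.₅₇)AlSi₃O₈: molar mass 271.401 g/mol; 0.57×39.098 = 22.286 g → 8.21 wt%.
K in (Mg₀.₇₉Fe₀.₂₁)₃KAlSi₃O₁₀(OH)₂: molar mass 437.124 g/mol; 1×39.098 = 39.098 g → 8.94 wt%.
Difference = 8.21 − 8.94 = -0.73 percentage points.

-0.73 percentage points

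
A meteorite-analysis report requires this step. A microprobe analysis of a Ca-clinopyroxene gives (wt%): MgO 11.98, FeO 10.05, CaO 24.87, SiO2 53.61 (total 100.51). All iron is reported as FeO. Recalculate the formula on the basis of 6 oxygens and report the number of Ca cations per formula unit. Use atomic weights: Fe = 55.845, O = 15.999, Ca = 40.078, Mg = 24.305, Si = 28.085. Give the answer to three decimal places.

0.998 Ca apfu

MgO (M=40.304): mol = 0.29724; Mg = 0.29724, O = 0.29724.
FeO (M=71.844): mol = 0.13989; Fe = 0.13989, O = 0.13989.
CaO (M=56.077): mol = 0.44350; Ca = 0.44350, O = 0.44350.
SiO2 (M=60.083): mol = 0.89227; Si = 0.89227, O = 1.78454.
ΣO = 2.66517; factor = 6/ΣO = 2.25126.
Ca apfu = 0.44350 × 2.25126 = 0.998.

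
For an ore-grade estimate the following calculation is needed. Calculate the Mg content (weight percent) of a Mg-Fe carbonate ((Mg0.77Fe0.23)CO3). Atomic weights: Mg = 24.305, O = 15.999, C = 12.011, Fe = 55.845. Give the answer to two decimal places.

Molar mass of (Mg0.77Fe0.23)CO3: 0.77*24.305 + 0.23*55.845 + 1*12.011 + 3*15.999 = 91.567 g/mol.
Mass of Mg per formula unit: 0.77 × 24.305 = 18.715 g.
Weight fraction Mg = 18.715 / 91.567 = 0.2044.

20.44 weight percent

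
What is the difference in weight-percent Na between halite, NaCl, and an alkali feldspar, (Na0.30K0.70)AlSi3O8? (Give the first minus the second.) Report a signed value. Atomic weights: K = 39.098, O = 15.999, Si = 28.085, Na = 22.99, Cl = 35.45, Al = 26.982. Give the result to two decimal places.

36.82 percentage points

M(NaCl) = 58.440 g/mol, so wt% Na = 22.990/58.440 × 100 = 39.34%.
M((Na0.30K0.70)AlSi3O8) = 273.495 g/mol, so wt% Na = 6.897/273.495 × 100 = 2.52%.
39.34 − 2.52 = 36.82 pp.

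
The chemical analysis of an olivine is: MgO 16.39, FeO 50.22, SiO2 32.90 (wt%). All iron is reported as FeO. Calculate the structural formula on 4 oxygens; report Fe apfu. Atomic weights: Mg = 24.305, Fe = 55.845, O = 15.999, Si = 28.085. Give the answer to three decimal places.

16.39 wt% MgO ÷ 40.304 g/mol = 0.40666 mol, giving 0.40666 Mg and 0.40666 O.
50.22 wt% FeO ÷ 71.844 g/mol = 0.69901 mol, giving 0.69901 Fe and 0.69901 O.
32.90 wt% SiO2 ÷ 60.083 g/mol = 0.54758 mol, giving 0.54758 Si and 1.09516 O.
Oxygen sums to 2.20083; scaling by 4/2.20083 = 1.81750 puts the formula on 4 O.
Fe: 0.69901 × 1.81750 = 1.270 atoms per formula unit.

1.270 Fe apfu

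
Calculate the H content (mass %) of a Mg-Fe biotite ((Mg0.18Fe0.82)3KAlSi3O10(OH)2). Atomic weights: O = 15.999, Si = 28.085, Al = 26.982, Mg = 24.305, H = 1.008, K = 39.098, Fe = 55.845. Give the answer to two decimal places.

Formula mass = 0.54×24.305 + 2.46×55.845 + 1×39.098 + 1×26.982 + 3×28.085 + 12×15.999 + 2×1.008 = 494.842 g/mol, of which 2.016 g is H.
So H makes up 2.016/494.842 = 0.0041 of the mass, i.e. 0.41%.

0.41 mass %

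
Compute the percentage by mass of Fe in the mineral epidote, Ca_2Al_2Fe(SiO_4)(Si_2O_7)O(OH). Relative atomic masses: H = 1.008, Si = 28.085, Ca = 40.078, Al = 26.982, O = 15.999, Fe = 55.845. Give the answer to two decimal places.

11.56 weight percent

M(Ca_2Al_2Fe(SiO_4)(Si_2O_7)O(OH)) = 483.215 g/mol.
Fe contributes 1 × 55.845 = 55.845 g per mole.
55.845/483.215 = 0.1156 → 11.56%.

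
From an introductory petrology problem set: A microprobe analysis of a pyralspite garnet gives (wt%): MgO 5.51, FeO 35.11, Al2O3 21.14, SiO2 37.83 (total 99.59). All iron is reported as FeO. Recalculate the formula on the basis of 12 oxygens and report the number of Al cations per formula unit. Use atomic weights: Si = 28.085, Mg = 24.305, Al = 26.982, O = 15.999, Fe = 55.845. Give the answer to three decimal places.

1.985 Al apfu

MgO: 5.51/40.304 = 0.13671 mol → 0.13671 mol Mg, 0.13671 mol O.
FeO: 35.11/71.844 = 0.48870 mol → 0.48870 mol Fe, 0.48870 mol O.
Al2O3: 21.14/101.961 = 0.20733 mol → 0.41466 mol Al, 0.62199 mol O.
SiO2: 37.83/60.083 = 0.62963 mol → 0.62963 mol Si, 1.25926 mol O.
Total oxygen = 2.50666 mol. Normalization factor = 12/2.50666 = 4.78725.
Al per 12 O = 0.41466 × 4.78725 = 1.985.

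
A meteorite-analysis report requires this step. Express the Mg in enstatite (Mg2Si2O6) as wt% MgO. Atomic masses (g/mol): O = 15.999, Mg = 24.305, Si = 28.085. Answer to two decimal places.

Formula mass = 200.774 g/mol.
2 Mg → 2.0000 mol MgO per formula unit; M(MgO) = 40.304, so MgO mass = 80.608 g.
80.608/200.774 × 100 = 40.15 wt%.

40.15 wt%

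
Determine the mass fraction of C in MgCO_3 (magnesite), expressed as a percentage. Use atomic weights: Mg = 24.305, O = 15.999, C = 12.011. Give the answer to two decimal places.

14.25 wt%

Molar mass of MgCO_3: 1×24.305 + 1×12.011 + 3×15.999 = 84.313 g/mol.
Mass of C per formula unit: 1 × 12.011 = 12.011 g.
Weight fraction C = 12.011 / 84.313 = 0.1425.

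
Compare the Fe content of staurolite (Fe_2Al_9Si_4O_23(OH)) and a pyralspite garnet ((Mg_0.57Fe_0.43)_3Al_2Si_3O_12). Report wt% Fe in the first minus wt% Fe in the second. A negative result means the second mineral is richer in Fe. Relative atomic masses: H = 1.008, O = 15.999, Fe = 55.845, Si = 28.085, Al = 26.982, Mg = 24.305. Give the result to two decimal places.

-3.12 percentage points

First mineral: 111.690 g Fe in 851.852 g formula = 13.11 wt% Fe.
Second mineral: 72.040 g Fe in 443.809 g formula = 16.23 wt% Fe.
13.11% − 16.23% gives a difference of -3.12 percentage points.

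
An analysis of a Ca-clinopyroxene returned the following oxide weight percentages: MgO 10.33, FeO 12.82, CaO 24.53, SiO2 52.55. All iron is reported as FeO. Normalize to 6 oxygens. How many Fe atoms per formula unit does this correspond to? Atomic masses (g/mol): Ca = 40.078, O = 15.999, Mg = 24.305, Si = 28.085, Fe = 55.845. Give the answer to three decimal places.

MgO (M=40.304): mol = 0.25630; Mg = 0.25630, O = 0.25630.
FeO (M=71.844): mol = 0.17844; Fe = 0.17844, O = 0.17844.
CaO (M=56.077): mol = 0.43743; Ca = 0.43743, O = 0.43743.
SiO2 (M=60.083): mol = 0.87462; Si = 0.87462, O = 1.74924.
ΣO = 2.62141; factor = 6/ΣO = 2.28884.
Fe apfu = 0.17844 × 2.28884 = 0.408.

0.408 Fe apfu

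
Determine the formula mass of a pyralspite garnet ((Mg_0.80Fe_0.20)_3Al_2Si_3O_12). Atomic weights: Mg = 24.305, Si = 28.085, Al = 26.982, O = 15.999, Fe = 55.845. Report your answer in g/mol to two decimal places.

The formula mass is the sum 2.40(24.305) + 0.60(55.845) + 2(26.982) + 3(28.085) + 12(15.999).

422.05 g/mol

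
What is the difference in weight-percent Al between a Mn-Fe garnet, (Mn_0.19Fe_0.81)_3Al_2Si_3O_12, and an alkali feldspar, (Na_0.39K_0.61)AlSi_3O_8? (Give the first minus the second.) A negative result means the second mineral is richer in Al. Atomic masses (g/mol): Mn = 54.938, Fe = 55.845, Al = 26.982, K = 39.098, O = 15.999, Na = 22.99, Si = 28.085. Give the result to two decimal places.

First mineral: 53.964 g Al in 497.225 g formula = 10.85 wt% Al.
Second mineral: 26.982 g Al in 272.045 g formula = 9.92 wt% Al.
10.85% − 9.92% gives a difference of 0.93 percentage points.

0.93 percentage points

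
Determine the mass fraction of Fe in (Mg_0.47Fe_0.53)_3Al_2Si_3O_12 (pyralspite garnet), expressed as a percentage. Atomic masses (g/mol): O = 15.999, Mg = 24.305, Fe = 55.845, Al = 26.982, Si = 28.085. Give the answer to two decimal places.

19.59 wt%

Molar mass of (Mg_0.47Fe_0.53)_3Al_2Si_3O_12: 1.41×24.305 + 1.59×55.845 + 2×26.982 + 3×28.085 + 12×15.999 = 453.271 g/mol.
Mass of Fe per formula unit: 1.59 × 55.845 = 88.794 g.
Weight fraction Fe = 88.794 / 453.271 = 0.1959.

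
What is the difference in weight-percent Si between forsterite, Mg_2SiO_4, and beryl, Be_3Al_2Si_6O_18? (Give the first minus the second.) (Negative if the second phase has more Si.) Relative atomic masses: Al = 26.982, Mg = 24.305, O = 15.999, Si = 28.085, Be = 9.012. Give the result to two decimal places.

Si in Mg_2SiO_4: molar mass 140.691 g/mol; 1×28.085 = 28.085 g → 19.96 wt%.
Si in Be_3Al_2Si_6O_18: molar mass 537.492 g/mol; 6×28.085 = 168.510 g → 31.35 wt%.
Difference = 19.96 − 31.35 = -11.39 percentage points.

-11.39 percentage points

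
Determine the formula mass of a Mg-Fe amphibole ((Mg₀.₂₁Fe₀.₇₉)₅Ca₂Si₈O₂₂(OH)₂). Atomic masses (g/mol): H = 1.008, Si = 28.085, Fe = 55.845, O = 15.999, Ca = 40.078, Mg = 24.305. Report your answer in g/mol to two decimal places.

M = 1.05·24.305 + 3.95·55.845 + 2·40.078 + 8·28.085 + 24·15.999 + 2·1.008

936.94 g/mol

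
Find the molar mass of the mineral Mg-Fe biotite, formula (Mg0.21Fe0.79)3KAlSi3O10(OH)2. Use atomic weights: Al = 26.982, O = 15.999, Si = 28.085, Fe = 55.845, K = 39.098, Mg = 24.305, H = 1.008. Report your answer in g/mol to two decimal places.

M = 0.63·24.305 + 2.37·55.845 + 1·39.098 + 1·26.982 + 3·28.085 + 12·15.999 + 2·1.008

492.00 g/mol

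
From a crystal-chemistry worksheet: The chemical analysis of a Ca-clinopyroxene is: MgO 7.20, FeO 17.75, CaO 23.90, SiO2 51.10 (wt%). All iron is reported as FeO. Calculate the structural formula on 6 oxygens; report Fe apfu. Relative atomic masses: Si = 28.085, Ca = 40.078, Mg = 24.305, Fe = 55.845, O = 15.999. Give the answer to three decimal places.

0.581 Fe apfu

7.20 wt% MgO ÷ 40.304 g/mol = 0.17864 mol, giving 0.17864 Mg and 0.17864 O.
17.75 wt% FeO ÷ 71.844 g/mol = 0.24706 mol, giving 0.24706 Fe and 0.24706 O.
23.90 wt% CaO ÷ 56.077 g/mol = 0.42620 mol, giving 0.42620 Ca and 0.42620 O.
51.10 wt% SiO2 ÷ 60.083 g/mol = 0.85049 mol, giving 0.85049 Si and 1.70098 O.
Oxygen sums to 2.55288; scaling by 6/2.55288 = 2.35029 puts the formula on 6 O.
Fe: 0.24706 × 2.35029 = 0.581 atoms per formula unit.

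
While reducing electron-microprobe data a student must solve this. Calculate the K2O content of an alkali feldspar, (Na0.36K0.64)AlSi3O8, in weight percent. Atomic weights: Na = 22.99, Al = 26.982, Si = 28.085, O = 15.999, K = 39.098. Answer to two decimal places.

11.06 wt%

Formula mass = 272.528 g/mol.
0.64 K → 0.3200 mol K2O per formula unit; M(K2O) = 94.195, so K2O mass = 30.142 g.
30.142/272.528 × 100 = 11.06 wt%.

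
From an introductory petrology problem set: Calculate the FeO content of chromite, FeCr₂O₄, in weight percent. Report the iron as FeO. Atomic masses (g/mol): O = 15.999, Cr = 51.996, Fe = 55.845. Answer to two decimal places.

M(FeCr₂O₄) = 223.833 g/mol; M(FeO) = 71.844 g/mol.
Moles FeO per formula unit = 1 Fe ÷ 1 = 1.0000.
FeO fraction = (1.0000 × 71.844) / 223.833 = 71.844/223.833 = 0.3210.

32.10 wt%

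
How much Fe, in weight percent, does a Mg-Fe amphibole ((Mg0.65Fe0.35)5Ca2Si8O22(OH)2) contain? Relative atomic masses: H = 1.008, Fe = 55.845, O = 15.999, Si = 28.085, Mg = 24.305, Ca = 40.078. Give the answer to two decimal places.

11.26 weight percent

Formula mass = 3.25×24.305 + 1.75×55.845 + 2×40.078 + 8×28.085 + 24×15.999 + 2×1.008 = 867.548 g/mol, of which 97.729 g is Fe.
So Fe makes up 97.729/867.548 = 0.1126 of the mass, i.e. 11.26%.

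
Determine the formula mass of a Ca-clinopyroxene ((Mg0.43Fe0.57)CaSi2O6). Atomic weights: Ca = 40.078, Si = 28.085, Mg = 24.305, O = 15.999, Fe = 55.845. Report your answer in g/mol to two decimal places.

The formula mass is the sum 0.43(24.305) + 0.57(55.845) + 1(40.078) + 2(28.085) + 6(15.999).

234.52 g/mol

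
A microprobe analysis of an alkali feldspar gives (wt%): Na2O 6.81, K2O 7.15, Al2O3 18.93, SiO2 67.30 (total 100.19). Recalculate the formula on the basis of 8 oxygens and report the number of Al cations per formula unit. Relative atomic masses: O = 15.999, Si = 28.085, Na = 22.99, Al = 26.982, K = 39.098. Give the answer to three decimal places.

6.81 wt% Na2O ÷ 61.979 g/mol = 0.10988 mol, giving 0.21976 Na and 0.10988 O.
7.15 wt% K2O ÷ 94.195 g/mol = 0.07591 mol, giving 0.15182 K and 0.07591 O.
18.93 wt% Al2O3 ÷ 101.961 g/mol = 0.18566 mol, giving 0.37132 Al and 0.55698 O.
67.30 wt% SiO2 ÷ 60.083 g/mol = 1.12012 mol, giving 1.12012 Si and 2.24024 O.
Oxygen sums to 2.98301; scaling by 8/2.98301 = 2.68185 puts the formula on 8 O.
Al: 0.37132 × 2.68185 = 0.996 atoms per formula unit.

0.996 Al apfu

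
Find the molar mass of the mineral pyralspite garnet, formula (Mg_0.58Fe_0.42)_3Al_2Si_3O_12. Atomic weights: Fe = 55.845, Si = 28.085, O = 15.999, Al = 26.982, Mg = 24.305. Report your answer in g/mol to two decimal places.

442.86 g/mol

Mg: 1.74 × 24.305 = 42.2907
Fe: 1.26 × 55.845 = 70.3647
Al: 2 × 26.982 = 53.9640
Si: 3 × 28.085 = 84.2550
O: 12 × 15.999 = 191.9880
Summing the contributions gives the formula mass.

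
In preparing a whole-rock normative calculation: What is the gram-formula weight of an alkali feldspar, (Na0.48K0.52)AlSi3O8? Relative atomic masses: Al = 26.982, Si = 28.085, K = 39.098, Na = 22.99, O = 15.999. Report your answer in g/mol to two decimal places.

270.60 g/mol

Na: 0.48 × 22.99 = 11.0352
K: 0.52 × 39.098 = 20.3310
Al: 1 × 26.982 = 26.9820
Si: 3 × 28.085 = 84.2550
O: 8 × 15.999 = 127.9920
Summing the contributions gives the formula mass.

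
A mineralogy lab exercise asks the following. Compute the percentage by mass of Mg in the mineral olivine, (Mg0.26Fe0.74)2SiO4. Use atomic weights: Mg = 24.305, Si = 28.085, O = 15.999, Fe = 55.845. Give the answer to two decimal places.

M((Mg0.26Fe0.74)2SiO4) = 187.370 g/mol.
Mg contributes 0.52 × 24.305 = 12.639 g per mole.
12.639/187.370 = 0.0675 → 6.75%.

6.75 wt%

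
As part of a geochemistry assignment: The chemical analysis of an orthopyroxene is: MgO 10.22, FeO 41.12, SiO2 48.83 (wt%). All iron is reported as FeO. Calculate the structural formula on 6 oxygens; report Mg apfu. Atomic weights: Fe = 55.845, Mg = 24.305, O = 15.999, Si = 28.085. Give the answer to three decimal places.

0.621 Mg apfu

MgO: 10.22/40.304 = 0.25357 mol → 0.25357 mol Mg, 0.25357 mol O.
FeO: 41.12/71.844 = 0.57235 mol → 0.57235 mol Fe, 0.57235 mol O.
SiO2: 48.83/60.083 = 0.81271 mol → 0.81271 mol Si, 1.62542 mol O.
Total oxygen = 2.45134 mol. Normalization factor = 6/2.45134 = 2.44764.
Mg per 6 O = 0.25357 × 2.44764 = 0.621.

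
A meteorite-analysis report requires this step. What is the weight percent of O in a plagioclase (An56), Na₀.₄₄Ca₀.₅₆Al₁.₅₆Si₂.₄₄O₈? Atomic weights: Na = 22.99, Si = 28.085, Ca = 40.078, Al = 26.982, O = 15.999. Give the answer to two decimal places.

47.20 wt%

M(Na₀.₄₄Ca₀.₅₆Al₁.₅₆Si₂.₄₄O₈) = 271.171 g/mol.
O contributes 8 × 15.999 = 127.992 g per mole.
127.992/271.171 = 0.4720 → 47.20%.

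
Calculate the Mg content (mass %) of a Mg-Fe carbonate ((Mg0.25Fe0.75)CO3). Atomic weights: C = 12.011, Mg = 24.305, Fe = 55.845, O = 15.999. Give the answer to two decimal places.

Formula mass = 0.25·24.305 + 0.75·55.845 + 1·12.011 + 3·15.999 = 107.968 g/mol, of which 6.076 g is Mg.
So Mg makes up 6.076/107.968 = 0.0563 of the mass, i.e. 5.63%.

5.63 mass %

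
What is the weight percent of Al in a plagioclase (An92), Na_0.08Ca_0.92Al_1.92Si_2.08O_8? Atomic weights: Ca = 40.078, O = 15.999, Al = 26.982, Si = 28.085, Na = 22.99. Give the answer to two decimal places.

18.71 weight percent

Formula mass = 0.08·22.99 + 0.92·40.078 + 1.92·26.982 + 2.08·28.085 + 8·15.999 = 276.925 g/mol, of which 51.805 g is Al.
So Al makes up 51.805/276.925 = 0.1871 of the mass, i.e. 18.71%.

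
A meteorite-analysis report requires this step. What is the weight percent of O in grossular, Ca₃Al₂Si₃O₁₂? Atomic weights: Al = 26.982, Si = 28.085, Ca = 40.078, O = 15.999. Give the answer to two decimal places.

42.62 wt%

M(Ca₃Al₂Si₃O₁₂) = 450.441 g/mol.
O contributes 12 × 15.999 = 191.988 g per mole.
191.988/450.441 = 0.4262 → 42.62%.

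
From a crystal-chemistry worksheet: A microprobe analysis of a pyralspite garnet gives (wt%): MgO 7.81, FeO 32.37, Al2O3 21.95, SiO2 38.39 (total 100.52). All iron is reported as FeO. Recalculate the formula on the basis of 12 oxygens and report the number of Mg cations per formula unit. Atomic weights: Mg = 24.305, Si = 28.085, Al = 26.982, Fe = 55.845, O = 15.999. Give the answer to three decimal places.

7.81 wt% MgO ÷ 40.304 g/mol = 0.19378 mol, giving 0.19378 Mg and 0.19378 O.
32.37 wt% FeO ÷ 71.844 g/mol = 0.45056 mol, giving 0.45056 Fe and 0.45056 O.
21.95 wt% Al2O3 ÷ 101.961 g/mol = 0.21528 mol, giving 0.43056 Al and 0.64584 O.
38.39 wt% SiO2 ÷ 60.083 g/mol = 0.63895 mol, giving 0.63895 Si and 1.27790 O.
Oxygen sums to 2.56808; scaling by 12/2.56808 = 4.67275 puts the formula on 12 O.
Mg: 0.19378 × 4.67275 = 0.905 atoms per formula unit.

0.905 Mg apfu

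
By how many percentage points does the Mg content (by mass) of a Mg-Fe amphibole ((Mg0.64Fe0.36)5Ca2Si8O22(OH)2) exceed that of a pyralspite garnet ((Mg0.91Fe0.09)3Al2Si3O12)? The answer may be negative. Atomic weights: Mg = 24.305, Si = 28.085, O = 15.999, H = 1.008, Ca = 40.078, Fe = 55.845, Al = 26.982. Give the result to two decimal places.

-7.17 percentage points

M((Mg0.64Fe0.36)5Ca2Si8O22(OH)2) = 869.125 g/mol, so wt% Mg = 77.776/869.125 × 100 = 8.95%.
M((Mg0.91Fe0.09)3Al2Si3O12) = 411.638 g/mol, so wt% Mg = 66.353/411.638 × 100 = 16.12%.
8.95 − 16.12 = -7.17 pp.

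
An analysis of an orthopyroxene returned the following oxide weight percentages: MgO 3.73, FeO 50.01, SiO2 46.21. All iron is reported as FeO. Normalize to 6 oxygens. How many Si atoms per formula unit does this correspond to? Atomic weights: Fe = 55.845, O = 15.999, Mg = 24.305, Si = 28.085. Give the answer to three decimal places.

MgO: 3.73/40.304 = 0.09255 mol → 0.09255 mol Mg, 0.09255 mol O.
FeO: 50.01/71.844 = 0.69609 mol → 0.69609 mol Fe, 0.69609 mol O.
SiO2: 46.21/60.083 = 0.76910 mol → 0.76910 mol Si, 1.53820 mol O.
Total oxygen = 2.32684 mol. Normalization factor = 6/2.32684 = 2.57860.
Si per 6 O = 0.76910 × 2.57860 = 1.983.

1.983 Si apfu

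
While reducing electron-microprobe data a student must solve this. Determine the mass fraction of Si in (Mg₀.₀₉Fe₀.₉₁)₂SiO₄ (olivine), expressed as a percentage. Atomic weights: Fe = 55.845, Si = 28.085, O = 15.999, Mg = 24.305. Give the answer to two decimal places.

Molar mass of (Mg₀.₀₉Fe₀.₉₁)₂SiO₄: 0.18×24.305 + 1.82×55.845 + 1×28.085 + 4×15.999 = 198.094 g/mol.
Mass of Si per formula unit: 1 × 28.085 = 28.085 g.
Weight fraction Si = 28.085 / 198.094 = 0.1418.

14.18 mass %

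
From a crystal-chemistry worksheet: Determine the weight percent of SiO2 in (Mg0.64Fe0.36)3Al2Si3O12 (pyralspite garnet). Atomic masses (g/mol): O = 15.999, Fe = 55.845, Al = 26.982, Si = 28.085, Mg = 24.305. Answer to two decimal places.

M((Mg0.64Fe0.36)3Al2Si3O12) = 437.185 g/mol; M(SiO2) = 60.083 g/mol.
Moles SiO2 per formula unit = 3 Si ÷ 1 = 3.0000.
SiO2 fraction = (3.0000 × 60.083) / 437.185 = 180.249/437.185 = 0.4123.

41.23 wt%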